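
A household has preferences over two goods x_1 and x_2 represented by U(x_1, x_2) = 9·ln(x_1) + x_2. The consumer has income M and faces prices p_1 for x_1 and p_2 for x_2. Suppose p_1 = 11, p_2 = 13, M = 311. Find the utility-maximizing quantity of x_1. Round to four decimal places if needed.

x_1* = 10.6364

Set MRS = p_1/p_2: (9/x_1)/1 = p_1/p_2.
So x_1*(p_1,p_2) = 9·p_2/p_1, independent of income; and x_2* = (M − 9·p_2)/p_2.
At the given prices: x_1* = 9·13/11 = 10.6364.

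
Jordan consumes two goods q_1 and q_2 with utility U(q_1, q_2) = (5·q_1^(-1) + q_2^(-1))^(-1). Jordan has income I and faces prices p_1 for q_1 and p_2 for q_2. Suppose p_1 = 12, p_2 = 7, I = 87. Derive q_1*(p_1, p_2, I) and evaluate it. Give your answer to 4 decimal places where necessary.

MU_q_1 ∝ 5·q_1^(-2), MU_q_2 ∝ q_2^(-2), so MRS = 5·(q_2/q_1)^(2) = p_1/p_2.
Solve for the ratio: q_2/q_1 = [(1/5)·p_1/p_2]^(0.5).
With the ratio pinned down, the budget gives q_1* = I/(p_1 + p_2·(q_2/q_1)) and q_2* = (q_2/q_1)·q_1*.
Numerically q_2/q_1 = 0.58554, so q_1* = 87/(12 + 7·0.58554) = 5.4041.

q_1* = 5.4041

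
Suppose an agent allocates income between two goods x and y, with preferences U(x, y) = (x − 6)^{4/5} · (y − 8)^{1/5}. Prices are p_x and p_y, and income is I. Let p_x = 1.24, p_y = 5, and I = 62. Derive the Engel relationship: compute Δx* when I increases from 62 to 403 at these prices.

MRS = 4·(y−8)/(x−6). Tangency with p_x/p_y gives y−8 = (1/4)·(p_x/p_y)·(x−6).
After buying the subsistence bundle (6, 8), a share 0.8 of the remaining income goes to x: x* = 6 + 0.8·(I − 6p_x − 8p_y)/p_x.
Discretionary income = 62 − 6·1.24 − 8·5 = 14.56; x* = 6 + 0.8·14.56/1.24 = 15.3935.
At I' = 403: x* = 235.3935. Change: 235.3935 − 15.3935 = 220.

Δx* = 220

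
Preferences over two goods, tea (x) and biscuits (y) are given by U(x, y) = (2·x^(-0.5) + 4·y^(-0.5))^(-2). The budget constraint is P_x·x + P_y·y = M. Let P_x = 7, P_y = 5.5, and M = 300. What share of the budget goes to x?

Numerically y/x = 1.864276, so x* = 300/(7 + 5.5·1.864276) = 17.3878 and y* = 1.864276·17.3878 = 32.4156.
Expenditure on x: 7·17.3878 = 121.7143; share = 0.4057.

share on x = 0.4057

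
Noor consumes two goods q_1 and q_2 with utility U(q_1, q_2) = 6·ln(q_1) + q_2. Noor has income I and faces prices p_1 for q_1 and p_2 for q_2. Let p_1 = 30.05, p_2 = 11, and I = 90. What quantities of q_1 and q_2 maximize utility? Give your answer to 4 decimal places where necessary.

Set MRS = p_1/p_2: (6/q_1)/1 = p_1/p_2.
So q_1*(p_1,p_2) = 6·p_2/p_1, independent of income; and q_2* = (I − 6·p_2)/p_2.
At the given prices: q_1* = 6·11/30.05 = 2.1963, and q_2* = 2.1818.

q_1* = 2.1963, q_2* = 2.1818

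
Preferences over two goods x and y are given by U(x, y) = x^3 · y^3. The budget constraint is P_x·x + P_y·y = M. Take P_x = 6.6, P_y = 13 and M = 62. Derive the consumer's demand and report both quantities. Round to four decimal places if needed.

Tangency: MRS = y/x = P_x/P_y.
So 3·P_y·y = 3·P_x·x; combined with the budget, a share 0.5 of income goes to x.
Demand: x*(P_x,P_y,M) = 0.5·M/P_x and y* = 0.5·M/P_y.
At P_x=6.6, P_y=13, M=62: x* = 0.5·62/6.6 = 4.697, y* = 2.3846.

x* = 4.697, y* = 2.3846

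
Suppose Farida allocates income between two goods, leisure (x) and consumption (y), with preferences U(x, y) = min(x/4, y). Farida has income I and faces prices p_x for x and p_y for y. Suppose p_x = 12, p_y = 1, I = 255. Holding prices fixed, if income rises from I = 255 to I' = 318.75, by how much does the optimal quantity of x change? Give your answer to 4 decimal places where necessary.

With perfect complements, no substitution: consume in ratio x:y = 4:1.
Budget: p_x·x + p_y·(1/4)·x = I, so (4·p_x + p_y)·x = 4·I.
Demand: x*(p_x,p_y,I) = 4·I/(4·p_x + p_y), y* = I/(4·p_x + p_y).
Here 4·12 + 1 = 49, giving x* = 20.8163.
At I' = 318.75: x* = 26.0204. Change: 26.0204 − 20.8163 = 5.2041.

Δx* = 5.2041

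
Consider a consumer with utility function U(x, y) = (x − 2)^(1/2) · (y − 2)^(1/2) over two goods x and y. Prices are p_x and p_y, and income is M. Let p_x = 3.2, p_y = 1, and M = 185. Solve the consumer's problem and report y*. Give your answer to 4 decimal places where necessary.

y* = 90.3

MRS = (y−2)/(x−2). Tangency with p_x/p_y gives y−2 = (p_x/p_y)·(x−2).
Substituting into the budget: x* = 2 + 0.5·(M − 2·p_x − 2·p_y)/p_x, and y* = 2 + 0.5·(…)/p_y.
Discretionary income = 185 − 2·3.2 − 2·1 = 176.6; y* = 2 + 0.5·176.6/1 = 90.3.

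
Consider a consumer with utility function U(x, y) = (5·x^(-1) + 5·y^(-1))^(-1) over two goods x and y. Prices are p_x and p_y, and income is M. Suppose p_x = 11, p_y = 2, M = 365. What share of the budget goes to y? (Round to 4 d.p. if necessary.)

share on y = 0.2989

From the CES first-order condition, (y/x)^(2) = p_x/p_y.
Hence y/x = (p_x/p_y)^(1/(2)), i.e. raised to the 0.5 power.
With the ratio pinned down, the budget gives x* = M/(p_x + p_y·(y/x)) and y* = (y/x)·x*.
Numerically y/x = 2.345208, so x* = 365/(11 + 2·2.345208) = 23.2626 and y* = 2.345208·23.2626 = 54.5557.
Expenditure on y: 2·54.5557 = 109.1113; share = 0.2989.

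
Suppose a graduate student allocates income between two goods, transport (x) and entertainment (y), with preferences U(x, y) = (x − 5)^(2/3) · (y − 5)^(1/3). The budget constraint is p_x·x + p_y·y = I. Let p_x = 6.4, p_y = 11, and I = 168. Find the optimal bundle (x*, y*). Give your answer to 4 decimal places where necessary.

x* = 13.4375, y* = 7.4545

This is Cobb-Douglas in (x−5, y−5): tangency gives 2/3·p_y·(y−5) = 1/3·p_x·(x−5).
Substituting into the budget: x* = 5 + 2/3·(I − 5·p_x − 5·p_y)/p_x, and y* = 5 + 1/3·(…)/p_y.
Discretionary income = 168 − 5·6.4 − 5·11 = 81; x* = 5 + 2/3·81/6.4 = 13.4375; y* = 5 + 1/3·81/11 = 7.4545.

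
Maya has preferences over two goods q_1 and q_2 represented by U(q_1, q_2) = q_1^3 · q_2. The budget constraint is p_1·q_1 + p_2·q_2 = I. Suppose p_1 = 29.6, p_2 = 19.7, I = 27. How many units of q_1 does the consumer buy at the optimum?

q_1* = 0.6841

The MRS is 3·q_2/q_1. Set MRS = p_1/p_2.
Rearranging, p_2·q_2 = (1/3)·p_1·q_1. Substituting into the budget gives p_1·q_1·(1 + (1/3)) = I.
Demand: q_1*(p_1,p_2,I) = 0.75·I/p_1 and q_2* = 0.25·I/p_2.
At p_1=29.6, p_2=19.7, I=27: q_1* = 0.75·27/29.6 = 0.6841.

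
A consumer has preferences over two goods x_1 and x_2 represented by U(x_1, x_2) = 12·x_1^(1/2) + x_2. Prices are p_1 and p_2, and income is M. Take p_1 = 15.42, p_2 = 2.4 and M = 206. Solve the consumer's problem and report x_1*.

Utility is quasi-linear in x_2; the FOC for x_1 is 6/√x_1 = p_1/p_2.
Thus x_1* = (6·p_2/p_1)² — independent of M — with the rest of income spent on x_2.
Plugging in: x_1* = (6·2.4/15.42)² = 0.8721.

x_1* = 0.8721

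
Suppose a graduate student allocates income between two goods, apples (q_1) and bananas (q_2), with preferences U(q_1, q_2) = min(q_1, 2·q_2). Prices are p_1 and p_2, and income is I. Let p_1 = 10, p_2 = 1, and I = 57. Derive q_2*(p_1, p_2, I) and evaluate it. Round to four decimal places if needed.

q_2* = 2.7143

With perfect complements, no substitution: consume in ratio q_1:q_2 = 2:1.
Budget: p_1·q_1 + p_2·(1/2)·q_1 = I, so (2·p_1 + p_2)·q_1 = 2·I.
Demand: q_1*(p_1,p_2,I) = 2·I/(2·p_1 + p_2), q_2* = I/(2·p_1 + p_2).
Here 2·10 + 1 = 21, giving q_2* = 2.7143.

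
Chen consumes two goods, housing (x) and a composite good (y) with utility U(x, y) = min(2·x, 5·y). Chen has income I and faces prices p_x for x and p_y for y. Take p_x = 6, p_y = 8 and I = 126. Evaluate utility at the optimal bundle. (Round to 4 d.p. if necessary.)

Leontief preferences: the optimum is at the kink where x/5 = y/2, i.e. y = (2/5)·x.
Budget: p_x·x + p_y·(2/5)·x = I, so (5·p_x + 2·p_y)·x = 5·I.
Demand: x*(p_x,p_y,I) = 5·I/(5·p_x + 2·p_y), y* = 2·I/(5·p_x + 2·p_y).
Here 5·6 + 2·8 = 46, giving x* = 13.6957 and y* = 5.4783.
Utility at the optimum: U(13.6957, 5.4783) = 27.3913.

V = 27.3913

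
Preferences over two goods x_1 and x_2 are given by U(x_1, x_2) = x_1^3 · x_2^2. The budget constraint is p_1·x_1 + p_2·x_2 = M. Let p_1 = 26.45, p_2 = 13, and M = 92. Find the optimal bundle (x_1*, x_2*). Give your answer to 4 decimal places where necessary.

x_1* = 2.087, x_2* = 2.8308

MU_x_1/MU_x_2 = (3·x_2)/(2·x_1); tangency sets this equal to p_1/p_2.
So 3·p_2·x_2 = 2·p_1·x_1; combined with the budget, a share 0.6 of income goes to x_1.
Demand: x_1*(p_1,p_2,M) = 0.6·M/p_1 and x_2* = 0.4·M/p_2.
At p_1=26.45, p_2=13, M=92: x_1* = 0.6·92/26.45 = 2.087, x_2* = 2.8308.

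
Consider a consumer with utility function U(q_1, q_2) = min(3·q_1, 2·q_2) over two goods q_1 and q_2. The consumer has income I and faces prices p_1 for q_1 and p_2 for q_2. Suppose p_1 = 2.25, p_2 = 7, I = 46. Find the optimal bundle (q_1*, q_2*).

q_1* = 3.6078, q_2* = 5.4118

Leontief preferences: the optimum is at the kink where q_1/2 = q_2/3, i.e. q_2 = (3/2)·q_1.
Budget: p_1·q_1 + p_2·(3/2)·q_1 = I, so (2·p_1 + 3·p_2)·q_1 = 2·I.
Demand: q_1*(p_1,p_2,I) = 2·I/(2·p_1 + 3·p_2), q_2* = 3·I/(2·p_1 + 3·p_2).
Here 2·2.25 + 3·7 = 25.5, giving q_1* = 3.6078 and q_2* = 5.4118.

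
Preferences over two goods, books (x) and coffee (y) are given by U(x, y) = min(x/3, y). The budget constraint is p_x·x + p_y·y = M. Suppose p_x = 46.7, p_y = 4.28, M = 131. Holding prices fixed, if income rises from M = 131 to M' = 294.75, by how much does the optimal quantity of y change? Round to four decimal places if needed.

Δy* = 1.1342

With perfect complements, no substitution: consume in ratio x:y = 3:1.
Budget: p_x·x + p_y·(1/3)·x = M, so (3·p_x + p_y)·x = 3·M.
Demand: x*(p_x,p_y,M) = 3·M/(3·p_x + p_y), y* = M/(3·p_x + p_y).
Here 3·46.7 + 4.28 = 144.38, giving y* = 0.9073.
At M' = 294.75: y* = 2.0415. Change: 2.0415 − 0.9073 = 1.1342.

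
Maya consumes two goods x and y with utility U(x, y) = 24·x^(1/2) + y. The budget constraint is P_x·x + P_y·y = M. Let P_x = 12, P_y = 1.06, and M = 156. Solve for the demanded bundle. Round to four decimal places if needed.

x* = 1.1236, y* = 134.4498

Utility is quasi-linear in y; the FOC for x is 12/√x = P_x/P_y.
Solve: √x = 12·P_y/P_x, so x*(P_x,P_y) = (12·P_y/P_x)², and y* = (M − P_x·x*)/P_y.
Plugging in: x* = (12·1.06/12)² = 1.1236, y* = 134.4498.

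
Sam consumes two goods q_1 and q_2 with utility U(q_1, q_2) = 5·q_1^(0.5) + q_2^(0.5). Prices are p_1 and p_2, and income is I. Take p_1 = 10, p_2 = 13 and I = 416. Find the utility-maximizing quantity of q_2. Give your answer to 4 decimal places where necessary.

q_2* = 0.9552

From the CES first-order condition, 5·(q_2/q_1)^(0.5) = p_1/p_2.
Solve for the ratio: q_2/q_1 = [(1/5)·p_1/p_2]^(2).
With the ratio pinned down, the budget gives q_1* = I/(p_1 + p_2·(q_2/q_1)) and q_2* = (q_2/q_1)·q_1*.
Numerically q_2/q_1 = 0.023669, so q_1* = 416/(10 + 13·0.023669) = 40.3582 and q_2* = 0.023669·40.3582 = 0.9552.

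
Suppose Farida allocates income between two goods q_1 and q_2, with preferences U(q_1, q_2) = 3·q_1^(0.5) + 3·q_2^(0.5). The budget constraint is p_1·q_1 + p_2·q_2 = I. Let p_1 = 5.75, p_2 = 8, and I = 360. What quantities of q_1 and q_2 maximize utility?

q_1* = 36.4269, q_2* = 18.8182

MRS = MU_q_1/MU_q_2 = (q_2/q_1)^(0.5). Set equal to p_1/p_2.
Solve for the ratio: q_2/q_1 = [p_1/p_2]^(2).
Substitute q_2 = (q_2/q_1)·q_1 into the budget: q_1* = I/(p_1 + p_2·(q_2/q_1)).
Numerically q_2/q_1 = 0.516602, so q_1* = 360/(5.75 + 8·0.516602) = 36.4269 and q_2* = 0.516602·36.4269 = 18.8182.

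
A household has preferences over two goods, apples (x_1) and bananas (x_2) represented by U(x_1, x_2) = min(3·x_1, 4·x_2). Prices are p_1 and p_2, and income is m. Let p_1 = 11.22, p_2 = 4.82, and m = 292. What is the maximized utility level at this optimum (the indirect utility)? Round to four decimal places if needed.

With perfect complements, no substitution: consume in ratio x_1:x_2 = 4:3.
Budget: p_1·x_1 + p_2·(3/4)·x_1 = m, so (4·p_1 + 3·p_2)·x_1 = 4·m.
Demand: x_1*(p_1,p_2,m) = 4·m/(4·p_1 + 3·p_2), x_2* = 3·m/(4·p_1 + 3·p_2).
Here 4·11.22 + 3·4.82 = 59.34, giving x_1* = 19.6832 and x_2* = 14.7624.
Utility at the optimum: U(19.6832, 14.7624) = 59.0495.

V = 59.0495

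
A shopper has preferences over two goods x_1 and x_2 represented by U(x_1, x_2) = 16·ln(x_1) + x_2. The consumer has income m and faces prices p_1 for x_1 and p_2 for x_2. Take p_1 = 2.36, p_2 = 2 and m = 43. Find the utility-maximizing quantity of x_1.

x_1* = 13.5593

Set MRS = p_1/p_2: (16/x_1)/1 = p_1/p_2.
So x_1*(p_1,p_2) = 16·p_2/p_1, independent of income; and x_2* = (m − 16·p_2)/p_2.
At the given prices: x_1* = 16·2/2.36 = 13.5593.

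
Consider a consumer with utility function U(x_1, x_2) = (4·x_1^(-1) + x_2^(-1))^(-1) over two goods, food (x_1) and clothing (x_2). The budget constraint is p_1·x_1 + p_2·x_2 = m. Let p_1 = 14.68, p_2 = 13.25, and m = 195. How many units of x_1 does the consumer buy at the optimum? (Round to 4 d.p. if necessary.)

x_1* = 9.0055

MRS = MU_x_1/MU_x_2 = 4·(x_2/x_1)^(2). Set equal to p_1/p_2.
Hence x_2/x_1 = ((1/4)·p_1/p_2)^(1/(2)), i.e. raised to the 0.5 power.
Substitute x_2 = (x_2/x_1)·x_1 into the budget: x_1* = m/(p_1 + p_2·(x_2/x_1)).
Numerically x_2/x_1 = 0.52629, so x_1* = 195/(14.68 + 13.25·0.52629) = 9.0055.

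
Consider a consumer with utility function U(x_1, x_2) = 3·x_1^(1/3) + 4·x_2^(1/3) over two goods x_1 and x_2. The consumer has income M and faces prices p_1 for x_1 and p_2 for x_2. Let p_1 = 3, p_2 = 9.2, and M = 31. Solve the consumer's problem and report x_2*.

MU_x_1 ∝ 3·x_1^(-2/3), MU_x_2 ∝ 4·x_2^(-2/3), so MRS = (3/4)·(x_2/x_1)^(2/3) = p_1/p_2.
Solve for the ratio: x_2/x_1 = [(4/3)·p_1/p_2]^(1.5).
Substitute x_2 = (x_2/x_1)·x_1 into the budget: x_1* = M/(p_1 + p_2·(x_2/x_1)).
Numerically x_2/x_1 = 0.286687, so x_1* = 31/(3 + 9.2·0.286687) = 5.4989 and x_2* = 0.286687·5.4989 = 1.5765.

x_2* = 1.5765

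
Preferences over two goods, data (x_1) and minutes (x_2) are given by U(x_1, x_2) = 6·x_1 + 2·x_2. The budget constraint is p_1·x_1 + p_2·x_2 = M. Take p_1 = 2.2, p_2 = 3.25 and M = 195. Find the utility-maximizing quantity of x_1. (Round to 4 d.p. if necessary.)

x_1* = 88.6364

Numerically: x_1* = 88.6364, x_2* = 0.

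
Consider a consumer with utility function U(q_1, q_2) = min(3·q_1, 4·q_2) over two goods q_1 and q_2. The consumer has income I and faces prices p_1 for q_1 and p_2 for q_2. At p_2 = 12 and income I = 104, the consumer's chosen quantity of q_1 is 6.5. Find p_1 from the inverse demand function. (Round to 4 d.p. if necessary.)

Leontief preferences: the optimum is at the kink where q_1/4 = q_2/3, i.e. q_2 = (3/4)·q_1.
Budget: p_1·q_1 + p_2·(3/4)·q_1 = I, so (4·p_1 + 3·p_2)·q_1 = 4·I.
Demand: q_1*(p_1,p_2,I) = 4·I/(4·p_1 + 3·p_2), q_2* = 3·I/(4·p_1 + 3·p_2).
Set q_1* = 6.5 in the demand function and solve for p_1: p_1 = 7.

p_1 = 7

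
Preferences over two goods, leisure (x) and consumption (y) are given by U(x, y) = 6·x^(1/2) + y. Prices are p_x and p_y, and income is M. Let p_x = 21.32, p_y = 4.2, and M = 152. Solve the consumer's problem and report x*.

Set MRS = p_x/p_y: 3·x^(−1/2) = p_x/p_y.
Thus x* = (3·p_y/p_x)² — independent of M — with the rest of income spent on y.
Plugging in: x* = (3·4.2/21.32)² = 0.3493.

x* = 0.3493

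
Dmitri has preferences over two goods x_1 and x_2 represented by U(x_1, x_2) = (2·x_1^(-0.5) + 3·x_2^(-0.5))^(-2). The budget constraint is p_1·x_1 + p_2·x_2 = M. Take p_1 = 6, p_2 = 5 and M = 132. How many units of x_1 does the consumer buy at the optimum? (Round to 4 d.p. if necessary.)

From the CES first-order condition, (2/3)·(x_2/x_1)^(1.5) = p_1/p_2.
Hence x_2/x_1 = ((3/2)·p_1/p_2)^(1/(1.5)), i.e. raised to the 2/3 power.
With the ratio pinned down, the budget gives x_1* = M/(p_1 + p_2·(x_2/x_1)) and x_2* = (x_2/x_1)·x_1*.
Numerically x_2/x_1 = 1.479727, so x_1* = 132/(6 + 5·1.479727) = 9.8517.

x_1* = 9.8517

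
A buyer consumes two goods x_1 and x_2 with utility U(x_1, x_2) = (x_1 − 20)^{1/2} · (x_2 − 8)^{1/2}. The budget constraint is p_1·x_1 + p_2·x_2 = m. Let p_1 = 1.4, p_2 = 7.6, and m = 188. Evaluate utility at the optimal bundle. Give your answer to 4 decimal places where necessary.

V = 15.2059

This is Cobb-Douglas in (x_1−20, x_2−8): tangency gives 0.5·p_2·(x_2−8) = 0.5·p_1·(x_1−20).
After buying the subsistence bundle (20, 8), a share 0.5 of the remaining income goes to x_1: x_1* = 20 + 0.5·(m − 20p_1 − 8p_2)/p_1.
Discretionary income = 188 − 20·1.4 − 8·7.6 = 99.2; x_1* = 20 + 0.5·99.2/1.4 = 55.4286; x_2* = 8 + 0.5·99.2/7.6 = 14.5263.
Utility at the optimum: U(55.4286, 14.5263) = 15.2059.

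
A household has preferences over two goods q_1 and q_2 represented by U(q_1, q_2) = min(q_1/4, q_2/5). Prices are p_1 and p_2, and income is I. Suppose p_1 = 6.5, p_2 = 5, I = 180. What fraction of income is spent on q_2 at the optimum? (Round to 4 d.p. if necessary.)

Leontief preferences: the optimum is at the kink where q_1/4 = q_2/5, i.e. q_2 = (5/4)·q_1.
Budget: p_1·q_1 + p_2·(5/4)·q_1 = I, so (4·p_1 + 5·p_2)·q_1 = 4·I.
Demand: q_1*(p_1,p_2,I) = 4·I/(4·p_1 + 5·p_2), q_2* = 5·I/(4·p_1 + 5·p_2).
Here 4·6.5 + 5·5 = 51, giving q_1* = 14.1176 and q_2* = 17.6471.
Expenditure on q_2: 5·17.6471 = 88.2353; share = 0.4902.

share on q_2 = 0.4902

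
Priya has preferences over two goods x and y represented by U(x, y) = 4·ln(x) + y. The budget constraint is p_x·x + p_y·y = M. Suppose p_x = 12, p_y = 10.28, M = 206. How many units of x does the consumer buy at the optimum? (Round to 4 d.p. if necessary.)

Set MRS = p_x/p_y: (4/x)/1 = p_x/p_y.
So x*(p_x,p_y) = 4·p_y/p_x, independent of income; and y* = (M − 4·p_y)/p_y.
At the given prices: x* = 4·10.28/12 = 3.4267.

x* = 3.4267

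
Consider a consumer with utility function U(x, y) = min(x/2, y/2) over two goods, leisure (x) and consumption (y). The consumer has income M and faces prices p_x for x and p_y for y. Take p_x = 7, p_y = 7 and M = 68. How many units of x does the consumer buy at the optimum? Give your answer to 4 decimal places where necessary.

Here 2·7 + 2·7 = 28, giving x* = 4.8571.

x* = 4.8571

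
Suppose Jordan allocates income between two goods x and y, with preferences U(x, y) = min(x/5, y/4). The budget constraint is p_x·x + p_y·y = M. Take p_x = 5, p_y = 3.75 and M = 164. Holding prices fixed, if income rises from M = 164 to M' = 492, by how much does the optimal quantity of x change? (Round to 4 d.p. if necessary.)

Δx* = 41

Leontief preferences: the optimum is at the kink where x/5 = y/4, i.e. y = (4/5)·x.
Budget: p_x·x + p_y·(4/5)·x = M, so (5·p_x + 4·p_y)·x = 5·M.
Demand: x*(p_x,p_y,M) = 5·M/(5·p_x + 4·p_y), y* = 4·M/(5·p_x + 4·p_y).
Here 5·5 + 4·3.75 = 40, giving x* = 20.5.
At M' = 492: x* = 61.5. Change: 61.5 − 20.5 = 41.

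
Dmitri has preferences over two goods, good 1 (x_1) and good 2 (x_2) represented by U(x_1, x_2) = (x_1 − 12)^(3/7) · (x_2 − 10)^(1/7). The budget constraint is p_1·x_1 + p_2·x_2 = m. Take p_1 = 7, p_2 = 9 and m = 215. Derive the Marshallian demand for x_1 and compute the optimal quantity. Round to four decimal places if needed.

MRS = 3·(x_2−10)/(x_1−12). Tangency with p_1/p_2 gives x_2−10 = (1/3)·(p_1/p_2)·(x_1−12).
After buying the subsistence bundle (12, 10), a share 0.75 of the remaining income goes to x_1: x_1* = 12 + 0.75·(m − 12p_1 − 10p_2)/p_1.
Discretionary income = 215 − 12·7 − 10·9 = 41; x_1* = 12 + 0.75·41/7 = 16.3929.

x_1* = 16.3929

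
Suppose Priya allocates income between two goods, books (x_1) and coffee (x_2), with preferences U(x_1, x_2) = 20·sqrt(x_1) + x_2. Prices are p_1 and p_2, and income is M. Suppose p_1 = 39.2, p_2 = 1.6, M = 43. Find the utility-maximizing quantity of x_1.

MU_x_1 = 10/√x_1, MU_x_2 = 1. Tangency: 10/√x_1 = p_1/p_2.
Solve: √x_1 = 10·p_2/p_1, so x_1*(p_1,p_2) = (10·p_2/p_1)², and x_2* = (M − p_1·x_1*)/p_2.
Plugging in: x_1* = (10·1.6/39.2)² = 0.1666.

x_1* = 0.1666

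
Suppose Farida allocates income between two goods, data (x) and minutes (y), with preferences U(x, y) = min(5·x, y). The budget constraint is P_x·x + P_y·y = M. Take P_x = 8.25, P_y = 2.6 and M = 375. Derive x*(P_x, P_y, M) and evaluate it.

x* = 17.6471

Here 8.25 + 5·2.6 = 21.25, giving x* = 17.6471.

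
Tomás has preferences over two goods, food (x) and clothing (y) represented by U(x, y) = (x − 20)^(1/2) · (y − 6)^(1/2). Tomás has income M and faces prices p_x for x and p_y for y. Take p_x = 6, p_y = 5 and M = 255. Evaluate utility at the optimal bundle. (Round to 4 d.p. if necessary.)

V = 9.5851

This is Cobb-Douglas in (x−20, y−6): tangency gives 0.5·p_y·(y−6) = 0.5·p_x·(x−20).
Substituting into the budget: x* = 20 + 0.5·(M − 20·p_x − 6·p_y)/p_x, and y* = 6 + 0.5·(…)/p_y.
Discretionary income = 255 − 20·6 − 6·5 = 105; x* = 20 + 0.5·105/6 = 28.75; y* = 6 + 0.5·105/5 = 16.5.
Utility at the optimum: U(28.75, 16.5) = 9.5851.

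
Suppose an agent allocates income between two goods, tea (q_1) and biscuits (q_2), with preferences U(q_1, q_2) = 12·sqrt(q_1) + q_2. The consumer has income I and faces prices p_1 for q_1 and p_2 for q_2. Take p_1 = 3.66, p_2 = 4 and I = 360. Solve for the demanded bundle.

MU_q_1 = 6/√q_1, MU_q_2 = 1. Tangency: 6/√q_1 = p_1/p_2.
Solve: √q_1 = 6·p_2/p_1, so q_1*(p_1,p_2) = (6·p_2/p_1)², and q_2* = (I − p_1·q_1*)/p_2.
Plugging in: q_1* = (6·4/3.66)² = 42.9992, q_2* = 50.6557.

q_1* = 42.9992, q_2* = 50.6557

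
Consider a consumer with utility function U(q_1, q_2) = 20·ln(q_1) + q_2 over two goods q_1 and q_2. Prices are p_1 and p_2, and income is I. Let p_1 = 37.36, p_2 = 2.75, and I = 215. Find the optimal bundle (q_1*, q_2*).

q_1* = 1.4722, q_2* = 58.1818

MU_q_1 = 20/q_1, MU_q_2 = 1. Tangency: 20/q_1 = p_1/p_2.
So q_1*(p_1,p_2) = 20·p_2/p_1, independent of income; and q_2* = (I − 20·p_2)/p_2.
At the given prices: q_1* = 20·2.75/37.36 = 1.4722, and q_2* = 58.1818.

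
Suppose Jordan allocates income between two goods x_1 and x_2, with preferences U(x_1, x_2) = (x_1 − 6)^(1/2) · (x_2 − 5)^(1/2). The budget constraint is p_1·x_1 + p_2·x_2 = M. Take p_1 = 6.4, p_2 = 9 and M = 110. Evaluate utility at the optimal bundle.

V = 1.7524

Let x_1' = x_1−6, x_2' = x_2−5. MRS = x_2'/x_1' = p_1/p_2.
After buying the subsistence bundle (6, 5), a share 0.5 of the remaining income goes to x_1: x_1* = 6 + 0.5·(M − 6p_1 − 5p_2)/p_1.
Discretionary income = 110 − 6·6.4 − 5·9 = 26.6; x_1* = 6 + 0.5·26.6/6.4 = 8.0781; x_2* = 5 + 0.5·26.6/9 = 6.4778.
Utility at the optimum: U(8.0781, 6.4778) = 1.7524.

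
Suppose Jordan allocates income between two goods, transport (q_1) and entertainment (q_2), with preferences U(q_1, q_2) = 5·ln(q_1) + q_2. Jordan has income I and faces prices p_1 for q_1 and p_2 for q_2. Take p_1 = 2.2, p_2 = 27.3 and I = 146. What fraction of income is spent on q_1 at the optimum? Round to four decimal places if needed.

share on q_1 = 0.9349

Set MRS = p_1/p_2: (5/q_1)/1 = p_1/p_2.
So q_1*(p_1,p_2) = 5·p_2/p_1, independent of income; and q_2* = (I − 5·p_2)/p_2.
At the given prices: q_1* = 5·27.3/2.2 = 62.0455, and q_2* = 0.348.
Expenditure on q_1: 2.2·62.0455 = 136.5; share = 0.9349.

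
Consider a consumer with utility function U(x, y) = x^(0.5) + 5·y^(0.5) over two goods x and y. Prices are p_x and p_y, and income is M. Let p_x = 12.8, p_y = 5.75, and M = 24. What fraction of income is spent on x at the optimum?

MRS = MU_x/MU_y = (1/5)·(y/x)^(0.5). Set equal to p_x/p_y.
Hence y/x = (5·p_x/p_y)^(1/(0.5)), i.e. raised to the 2 power.
With the ratio pinned down, the budget gives x* = M/(p_x + p_y·(y/x)) and y* = (y/x)·x*.
Numerically y/x = 123.886578, so x* = 24/(12.8 + 5.75·123.886578) = 0.0331 and y* = 123.886578·0.0331 = 4.1002.
Expenditure on x: 12.8·0.0331 = 0.4236; share = 0.0177.

share on x = 0.0177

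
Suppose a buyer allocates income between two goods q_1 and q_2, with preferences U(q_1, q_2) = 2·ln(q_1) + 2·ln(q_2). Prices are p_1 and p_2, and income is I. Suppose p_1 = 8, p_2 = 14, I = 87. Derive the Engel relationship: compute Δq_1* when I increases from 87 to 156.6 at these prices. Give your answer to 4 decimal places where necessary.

At p_1=8, p_2=14, I=87: q_1* = 0.5·87/8 = 5.4375.
At I' = 156.6: q_1* = 9.7875. Change: 9.7875 − 5.4375 = 4.35.

Δq_1* = 4.35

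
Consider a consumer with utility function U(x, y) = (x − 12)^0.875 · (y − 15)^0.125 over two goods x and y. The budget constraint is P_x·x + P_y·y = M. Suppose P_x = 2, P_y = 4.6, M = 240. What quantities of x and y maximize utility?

x* = 76.3125, y* = 18.9946

Let x' = x−12, y' = y−15. MRS = 7·y'/x' = P_x/P_y.
After buying the subsistence bundle (12, 15), a share 0.875 of the remaining income goes to x: x* = 12 + 0.875·(M − 12P_x − 15P_y)/P_x.
Discretionary income = 240 − 12·2 − 15·4.6 = 147; x* = 12 + 0.875·147/2 = 76.3125; y* = 15 + 0.125·147/4.6 = 18.9946.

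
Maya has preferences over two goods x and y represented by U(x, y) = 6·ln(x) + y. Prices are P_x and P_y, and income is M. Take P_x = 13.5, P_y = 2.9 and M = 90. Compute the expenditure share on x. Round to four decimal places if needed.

share on x = 0.1933

MU_x = 6/x, MU_y = 1. Tangency: 6/x = P_x/P_y.
So x*(P_x,P_y) = 6·P_y/P_x, independent of income; and y* = (M − 6·P_y)/P_y.
At the given prices: x* = 6·2.9/13.5 = 1.2889, and y* = 25.0345.
Expenditure on x: 13.5·1.2889 = 17.4; share = 0.1933.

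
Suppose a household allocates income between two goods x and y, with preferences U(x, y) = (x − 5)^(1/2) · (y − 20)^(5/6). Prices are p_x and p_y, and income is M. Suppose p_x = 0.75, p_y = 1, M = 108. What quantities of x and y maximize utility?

Let x' = x−5, y' = y−20. MRS = (3/5)·y'/x' = p_x/p_y.
After buying the subsistence bundle (5, 20), a share 0.375 of the remaining income goes to x: x* = 5 + 0.375·(M − 5p_x − 20p_y)/p_x.
Discretionary income = 108 − 5·0.75 − 20·1 = 84.25; x* = 5 + 0.375·84.25/0.75 = 47.125; y* = 20 + 0.625·84.25/1 = 72.6562.

x* = 47.125, y* = 72.6562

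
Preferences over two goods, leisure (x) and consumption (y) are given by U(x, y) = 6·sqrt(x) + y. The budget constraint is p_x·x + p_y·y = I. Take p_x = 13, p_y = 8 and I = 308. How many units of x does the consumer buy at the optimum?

x* = 3.4083

Set MRS = p_x/p_y: 3·x^(−1/2) = p_x/p_y.
Thus x* = (3·p_y/p_x)² — independent of I — with the rest of income spent on y.
Plugging in: x* = (3·8/13)² = 3.4083.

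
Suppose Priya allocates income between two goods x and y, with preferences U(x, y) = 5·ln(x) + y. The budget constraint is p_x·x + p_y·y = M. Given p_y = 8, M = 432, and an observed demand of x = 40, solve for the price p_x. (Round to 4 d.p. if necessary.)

p_x = 1

MU_x = 5/x, MU_y = 1. Tangency: 5/x = p_x/p_y.
So x*(p_x,p_y) = 5·p_y/p_x, independent of income; and y* = (M − 5·p_y)/p_y.
Set x* = 40 in the demand function and solve for p_x: p_x = 1.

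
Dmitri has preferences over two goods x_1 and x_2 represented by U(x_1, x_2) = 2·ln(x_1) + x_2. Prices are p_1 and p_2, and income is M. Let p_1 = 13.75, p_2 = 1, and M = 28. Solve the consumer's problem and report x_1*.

Set MRS = p_1/p_2: (2/x_1)/1 = p_1/p_2.
So x_1*(p_1,p_2) = 2·p_2/p_1, independent of income; and x_2* = (M − 2·p_2)/p_2.
At the given prices: x_1* = 2·1/13.75 = 0.1455.

x_1* = 0.1455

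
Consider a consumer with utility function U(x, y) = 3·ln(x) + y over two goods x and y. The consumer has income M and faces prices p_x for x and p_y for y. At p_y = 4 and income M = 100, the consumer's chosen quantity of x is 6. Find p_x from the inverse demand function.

p_x = 2

Set MRS = p_x/p_y: (3/x)/1 = p_x/p_y.
So x*(p_x,p_y) = 3·p_y/p_x, independent of income; and y* = (M − 3·p_y)/p_y.
Set x* = 6 in the demand function and solve for p_x: p_x = 2.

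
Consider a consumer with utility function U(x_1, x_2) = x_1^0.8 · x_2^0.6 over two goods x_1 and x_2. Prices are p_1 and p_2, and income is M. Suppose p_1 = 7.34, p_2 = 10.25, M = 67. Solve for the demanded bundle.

Tangency: MRS = (4/3)·x_2/x_1 = p_1/p_2.
So 0.8·p_2·x_2 = 0.6·p_1·x_1; combined with the budget, a share 4/7 of income goes to x_1.
Demand: x_1*(p_1,p_2,M) = 4/7·M/p_1 and x_2* = 3/7·M/p_2.
At p_1=7.34, p_2=10.25, M=67: x_1* = 4/7·67/7.34 = 5.216, x_2* = 2.8014.

x_1* = 5.216, x_2* = 2.8014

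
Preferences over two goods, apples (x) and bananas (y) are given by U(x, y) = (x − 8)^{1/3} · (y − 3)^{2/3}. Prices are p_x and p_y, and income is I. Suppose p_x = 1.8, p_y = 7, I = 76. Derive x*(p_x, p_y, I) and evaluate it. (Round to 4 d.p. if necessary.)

x* = 15.5185

MRS = (1/2)·(y−3)/(x−8). Tangency with p_x/p_y gives y−3 = 2·(p_x/p_y)·(x−8).
After buying the subsistence bundle (8, 3), a share 1/3 of the remaining income goes to x: x* = 8 + 1/3·(I − 8p_x − 3p_y)/p_x.
Discretionary income = 76 − 8·1.8 − 3·7 = 40.6; x* = 8 + 1/3·40.6/1.8 = 15.5185.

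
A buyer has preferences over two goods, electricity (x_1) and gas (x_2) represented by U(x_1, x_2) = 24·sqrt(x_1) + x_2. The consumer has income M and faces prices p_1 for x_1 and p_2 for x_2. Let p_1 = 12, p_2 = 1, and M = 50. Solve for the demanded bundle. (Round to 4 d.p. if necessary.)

MU_x_1 = 12/√x_1, MU_x_2 = 1. Tangency: 12/√x_1 = p_1/p_2.
Solve: √x_1 = 12·p_2/p_1, so x_1*(p_1,p_2) = (12·p_2/p_1)², and x_2* = (M − p_1·x_1*)/p_2.
Plugging in: x_1* = (12·1/12)² = 1, x_2* = 38.

x_1* = 1, x_2* = 38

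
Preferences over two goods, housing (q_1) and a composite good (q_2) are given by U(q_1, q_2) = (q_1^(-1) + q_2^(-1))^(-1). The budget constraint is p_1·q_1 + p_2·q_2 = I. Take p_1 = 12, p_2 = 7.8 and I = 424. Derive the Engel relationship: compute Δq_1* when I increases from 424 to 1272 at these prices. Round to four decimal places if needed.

From the CES first-order condition, (q_2/q_1)^(2) = p_1/p_2.
Hence q_2/q_1 = (p_1/p_2)^(1/(2)), i.e. raised to the 0.5 power.
With the ratio pinned down, the budget gives q_1* = I/(p_1 + p_2·(q_2/q_1)) and q_2* = (q_2/q_1)·q_1*.
Numerically q_2/q_1 = 1.240347, so q_1* = 424/(12 + 7.8·1.240347) = 19.562.
At I' = 1272: q_1* = 58.6859. Change: 58.6859 − 19.562 = 39.1239.

Δq_1* = 39.1239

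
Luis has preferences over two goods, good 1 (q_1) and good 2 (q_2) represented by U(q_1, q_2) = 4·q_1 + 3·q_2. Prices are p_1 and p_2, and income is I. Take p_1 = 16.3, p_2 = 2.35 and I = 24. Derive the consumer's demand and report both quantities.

q_1* = 0, q_2* = 10.2128

Numerically: q_1* = 0, q_2* = 10.2128.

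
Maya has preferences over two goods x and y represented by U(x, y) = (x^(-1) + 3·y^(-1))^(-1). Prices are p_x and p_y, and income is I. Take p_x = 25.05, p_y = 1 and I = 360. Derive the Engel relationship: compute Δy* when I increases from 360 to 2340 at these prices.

Δy* = 509.045

MRS = MU_x/MU_y = (1/3)·(y/x)^(2). Set equal to p_x/p_y.
Hence y/x = (3·p_x/p_y)^(1/(2)), i.e. raised to the 0.5 power.
With the ratio pinned down, the budget gives x* = I/(p_x + p_y·(y/x)) and y* = (y/x)·x*.
Numerically y/x = 8.66891, so x* = 360/(25.05 + 1·8.66891) = 10.6765 and y* = 8.66891·10.6765 = 92.5536.
At I' = 2340: y* = 601.5986. Change: 601.5986 − 92.5536 = 509.045.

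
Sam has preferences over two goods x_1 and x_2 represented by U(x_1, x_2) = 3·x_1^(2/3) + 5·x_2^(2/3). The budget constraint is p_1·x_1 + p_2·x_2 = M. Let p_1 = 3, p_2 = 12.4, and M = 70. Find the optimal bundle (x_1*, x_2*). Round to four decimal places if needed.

x_1* = 18.3585, x_2* = 1.2036

Substitute x_2 = (x_2/x_1)·x_1 into the budget: x_1* = M/(p_1 + p_2·(x_2/x_1)).
Numerically x_2/x_1 = 0.065561, so x_1* = 70/(3 + 12.4·0.065561) = 18.3585 and x_2* = 0.065561·18.3585 = 1.2036.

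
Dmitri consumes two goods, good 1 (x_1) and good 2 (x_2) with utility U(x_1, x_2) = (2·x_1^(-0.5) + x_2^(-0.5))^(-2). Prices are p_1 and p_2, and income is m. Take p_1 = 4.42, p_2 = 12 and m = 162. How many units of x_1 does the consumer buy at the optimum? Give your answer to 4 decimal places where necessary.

x_1* = 19.5078

MRS = MU_x_1/MU_x_2 = 2·(x_2/x_1)^(1.5). Set equal to p_1/p_2.
Solve for the ratio: x_2/x_1 = [(1/2)·p_1/p_2]^(2/3).
With the ratio pinned down, the budget gives x_1* = m/(p_1 + p_2·(x_2/x_1)) and x_2* = (x_2/x_1)·x_1*.
Numerically x_2/x_1 = 0.323698, so x_1* = 162/(4.42 + 12·0.323698) = 19.5078.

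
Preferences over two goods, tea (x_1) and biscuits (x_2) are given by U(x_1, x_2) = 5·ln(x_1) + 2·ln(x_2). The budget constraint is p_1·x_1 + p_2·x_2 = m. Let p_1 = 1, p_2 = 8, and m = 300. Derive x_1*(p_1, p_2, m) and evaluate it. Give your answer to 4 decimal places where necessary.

At p_1=1, p_2=8, m=300: x_1* = 5/7·300/1 = 214.2857.

x_1* = 214.2857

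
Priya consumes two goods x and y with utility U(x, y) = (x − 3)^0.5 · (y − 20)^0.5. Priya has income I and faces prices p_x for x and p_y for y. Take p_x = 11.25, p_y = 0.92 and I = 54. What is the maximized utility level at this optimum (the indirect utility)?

Discretionary income = 54 − 3·11.25 − 20·0.92 = 1.85; x* = 3 + 0.5·1.85/11.25 = 3.0822; y* = 20 + 0.5·1.85/0.92 = 21.0054.
Utility at the optimum: U(3.0822, 21.0054) = 0.2875.

V = 0.2875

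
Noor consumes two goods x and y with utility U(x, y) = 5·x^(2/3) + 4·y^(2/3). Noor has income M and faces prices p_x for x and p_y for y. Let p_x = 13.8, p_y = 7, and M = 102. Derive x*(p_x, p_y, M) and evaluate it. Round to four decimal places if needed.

From the CES first-order condition, (5/4)·(y/x)^(1/3) = p_x/p_y.
Hence y/x = ((4/5)·p_x/p_y)^(1/(1/3)), i.e. raised to the 3 power.
Substitute y = (y/x)·x into the budget: x* = M/(p_x + p_y·(y/x)).
Numerically y/x = 3.922953, so x* = 102/(13.8 + 7·3.922953) = 2.4721.

x* = 2.4721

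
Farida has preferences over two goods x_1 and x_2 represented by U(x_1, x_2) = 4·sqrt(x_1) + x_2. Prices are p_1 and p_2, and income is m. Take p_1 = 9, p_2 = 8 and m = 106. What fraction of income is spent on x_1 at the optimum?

share on x_1 = 0.2683

MU_x_1 = 2/√x_1, MU_x_2 = 1. Tangency: 2/√x_1 = p_1/p_2.
Solve: √x_1 = 2·p_2/p_1, so x_1*(p_1,p_2) = (2·p_2/p_1)², and x_2* = (m − p_1·x_1*)/p_2.
Plugging in: x_1* = (2·8/9)² = 3.1605, x_2* = 9.6944.
Expenditure on x_1: 9·3.1605 = 28.4444; share = 0.2683.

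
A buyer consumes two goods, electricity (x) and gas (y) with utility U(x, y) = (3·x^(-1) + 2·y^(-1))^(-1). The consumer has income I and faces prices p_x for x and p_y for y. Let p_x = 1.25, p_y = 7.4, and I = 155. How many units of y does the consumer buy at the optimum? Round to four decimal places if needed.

MU_x ∝ 3·x^(-2), MU_y ∝ 2·y^(-2), so MRS = (3/2)·(y/x)^(2) = p_x/p_y.
Solve for the ratio: y/x = [(2/3)·p_x/p_y]^(0.5).
Substitute y = (y/x)·x into the budget: x* = I/(p_x + p_y·(y/x)).
Numerically y/x = 0.335578, so x* = 155/(1.25 + 7.4·0.335578) = 41.5185 and y* = 0.335578·41.5185 = 13.9327.

y* = 13.9327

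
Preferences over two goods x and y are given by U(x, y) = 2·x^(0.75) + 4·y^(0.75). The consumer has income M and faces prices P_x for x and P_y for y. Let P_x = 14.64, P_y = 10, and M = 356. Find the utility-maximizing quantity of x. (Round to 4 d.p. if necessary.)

x* = 0.4749

MU_x ∝ 2·x^(-0.25), MU_y ∝ 4·y^(-0.25), so MRS = (1/2)·(y/x)^(0.25) = P_x/P_y.
Hence y/x = (2·P_x/P_y)^(1/(0.25)), i.e. raised to the 4 power.
Substitute y = (y/x)·x into the budget: x* = M/(P_x + P_y·(y/x)).
Numerically y/x = 73.499484, so x* = 356/(14.64 + 10·73.499484) = 0.4749.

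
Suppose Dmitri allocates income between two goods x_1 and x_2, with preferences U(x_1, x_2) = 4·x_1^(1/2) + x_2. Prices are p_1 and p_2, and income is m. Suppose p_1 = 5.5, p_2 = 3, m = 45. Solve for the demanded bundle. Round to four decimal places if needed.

x_1* = 1.1901, x_2* = 12.8182

Plugging in: x_1* = (2·3/5.5)² = 1.1901, x_2* = 12.8182.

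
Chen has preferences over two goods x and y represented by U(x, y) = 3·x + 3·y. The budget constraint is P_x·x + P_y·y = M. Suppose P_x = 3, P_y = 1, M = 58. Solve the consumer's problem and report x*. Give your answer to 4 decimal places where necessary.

x* = 0

Perfect substitutes: compare marginal utility per dollar. 3/P_x vs 3/P_y → 1 vs 3.
y gives more utility per dollar, so spend all income on y: y* = M/P_y, x* = 0.
Numerically: x* = 0, y* = 58.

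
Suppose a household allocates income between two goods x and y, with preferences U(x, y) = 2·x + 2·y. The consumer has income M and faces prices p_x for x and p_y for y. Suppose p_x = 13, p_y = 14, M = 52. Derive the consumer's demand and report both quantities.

x* = 4, y* = 0

Linear utility — the consumer picks whichever good has higher MU/price: 2/13 = 0.1538 vs 2/14 = 0.1429.
x gives more utility per dollar, so spend all income on x: x* = M/p_x, y* = 0.
Numerically: x* = 4, y* = 0.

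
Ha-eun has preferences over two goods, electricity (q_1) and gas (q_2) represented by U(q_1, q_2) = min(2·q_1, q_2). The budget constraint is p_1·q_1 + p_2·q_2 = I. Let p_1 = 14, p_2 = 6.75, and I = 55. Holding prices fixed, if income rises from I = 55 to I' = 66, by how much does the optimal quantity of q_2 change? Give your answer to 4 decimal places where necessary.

Δq_2* = 0.8

With perfect complements, no substitution: consume in ratio q_1:q_2 = 1:2.
Budget: p_1·q_1 + p_2·2·q_1 = I, so (p_1 + 2·p_2)·q_1 = I.
Demand: q_1*(p_1,p_2,I) = I/(p_1 + 2·p_2), q_2* = 2·I/(p_1 + 2·p_2).
Here 14 + 2·6.75 = 27.5, giving q_2* = 4.
At I' = 66: q_2* = 4.8. Change: 4.8 − 4 = 0.8.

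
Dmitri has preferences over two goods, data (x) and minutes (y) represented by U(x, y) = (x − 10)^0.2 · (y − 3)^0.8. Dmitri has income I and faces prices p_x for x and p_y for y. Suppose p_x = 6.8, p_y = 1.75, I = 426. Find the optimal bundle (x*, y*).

This is Cobb-Douglas in (x−10, y−3): tangency gives 0.2·p_y·(y−3) = 0.8·p_x·(x−10).
After buying the subsistence bundle (10, 3), a share 0.2 of the remaining income goes to x: x* = 10 + 0.2·(I − 10p_x − 3p_y)/p_x.
Discretionary income = 426 − 10·6.8 − 3·1.75 = 352.75; x* = 10 + 0.2·352.75/6.8 = 20.375; y* = 3 + 0.8·352.75/1.75 = 164.2571.

x* = 20.375, y* = 164.2571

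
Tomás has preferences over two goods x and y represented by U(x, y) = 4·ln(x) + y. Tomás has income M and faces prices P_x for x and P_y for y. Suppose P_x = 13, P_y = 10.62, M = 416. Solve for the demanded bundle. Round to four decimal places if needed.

x* = 3.2677, y* = 35.1714

So x*(P_x,P_y) = 4·P_y/P_x, independent of income; and y* = (M − 4·P_y)/P_y.
At the given prices: x* = 4·10.62/13 = 3.2677, and y* = 35.1714.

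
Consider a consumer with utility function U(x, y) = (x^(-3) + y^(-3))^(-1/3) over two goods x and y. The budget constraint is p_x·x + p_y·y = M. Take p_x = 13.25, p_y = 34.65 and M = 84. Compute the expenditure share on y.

MRS = MU_x/MU_y = (y/x)^(4). Set equal to p_x/p_y.
Solve for the ratio: y/x = [p_x/p_y]^(0.25).
Substitute y = (y/x)·x into the budget: x* = M/(p_x + p_y·(y/x)).
Numerically y/x = 0.786372, so x* = 84/(13.25 + 34.65·0.786372) = 2.0742 and y* = 0.786372·2.0742 = 1.6311.
Expenditure on y: 34.65·1.6311 = 56.517; share = 0.6728.

share on y = 0.6728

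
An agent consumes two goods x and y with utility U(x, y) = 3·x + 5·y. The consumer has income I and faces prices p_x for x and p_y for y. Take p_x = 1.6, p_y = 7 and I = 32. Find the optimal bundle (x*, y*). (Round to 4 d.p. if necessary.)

x* = 20, y* = 0

Linear utility — the consumer picks whichever good has higher MU/price: 3/1.6 = 1.875 vs 5/7 = 0.7143.
x gives more utility per dollar, so spend all income on x: x* = I/p_x, y* = 0.
Numerically: x* = 20, y* = 0.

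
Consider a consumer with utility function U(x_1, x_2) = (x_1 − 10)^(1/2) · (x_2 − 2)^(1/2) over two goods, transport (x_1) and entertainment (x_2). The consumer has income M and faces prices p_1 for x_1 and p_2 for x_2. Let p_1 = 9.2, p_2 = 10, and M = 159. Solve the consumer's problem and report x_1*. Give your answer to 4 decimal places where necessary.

x_1* = 12.5543

MRS = (x_2−2)/(x_1−10). Tangency with p_1/p_2 gives x_2−2 = (p_1/p_2)·(x_1−10).
Substituting into the budget: x_1* = 10 + 0.5·(M − 10·p_1 − 2·p_2)/p_1, and x_2* = 2 + 0.5·(…)/p_2.
Discretionary income = 159 − 10·9.2 − 2·10 = 47; x_1* = 10 + 0.5·47/9.2 = 12.5543.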